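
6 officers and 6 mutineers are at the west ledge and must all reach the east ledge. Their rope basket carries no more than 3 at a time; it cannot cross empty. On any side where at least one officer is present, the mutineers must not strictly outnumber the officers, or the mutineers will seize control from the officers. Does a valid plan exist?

No

Following every safe sequence of crossings from the start, the most of the 12 that can be at the east ledge as the rope basket arrives there on crossings 1, 3, 5 is 3, 5, 6 respectively; the best ever achieved is 6 of 12.
From crossing 7 on, no configuration arises that was not already reachable earlier: only 17 distinct safe configurations (who is on which side, and where the rope basket is) can ever be reached, none of them has everyone across, and every continuation just revisits them. They are: 0 officers + 0 mutineers across (rope basket back at the start); 0 officers + 1 mutineer across (rope basket there); 0 officers + 1 mutineer across (rope basket back at the start); 0 officers + 2 mutineers across (rope basket there); 0 officers + 2 mutineers across (rope basket back at the start); 0 officers + 3 mutineers across (rope basket there); 0 officers + 3 mutineers across (rope basket back at the start); 0 officers + 4 mutineers across (rope basket there); 0 officers + 4 mutineers across (rope basket back at the start); 0 officers + 5 mutineers across (rope basket there); 0 officers + 5 mutineers across (rope basket back at the start); 0 officers + 6 mutineers across (rope basket there); 1 officer + 1 mutineer across (rope basket there); 1 officer + 1 mutineer across (rope basket back at the start); 2 officers + 2 mutineers across (rope basket there); 2 officers + 2 mutineers across (rope basket back at the start); 3 officers + 3 mutineers across (rope basket there). So no valid plan exists.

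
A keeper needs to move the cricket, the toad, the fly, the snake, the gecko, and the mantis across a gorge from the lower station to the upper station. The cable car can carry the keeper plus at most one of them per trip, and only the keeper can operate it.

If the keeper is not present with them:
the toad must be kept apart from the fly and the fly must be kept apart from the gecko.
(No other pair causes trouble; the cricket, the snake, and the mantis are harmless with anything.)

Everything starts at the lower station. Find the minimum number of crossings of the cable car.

13

Counting alone: the keeper can take at most 1 across per trip to the upper station, so moving all 6 needs at least 6 loaded trips out, with a return between consecutive ones — at least 11 crossings.
The safety rule pushes this higher. Following every safe sequence of crossings, the most of the 6 that can be at the upper station as the cable car arrives there on crossing 11 is 5 — never all 6.
So no plan with fewer than 13 crossings exists, and this one achieves 13:
1. Keeper goes to the upper station with the fly.  [the lower station: the cricket, the gecko, the mantis, the snake, the toad | the upper station: the fly]
2. Keeper goes back to the lower station alone.  [the lower station: the cricket, the gecko, the mantis, the snake, the toad | the upper station: the fly]
3. Keeper goes to the upper station with the cricket.  [the lower station: the gecko, the mantis, the snake, the toad | the upper station: the cricket, the fly]
4. Keeper goes back to the lower station alone.  [the lower station: the gecko, the mantis, the snake, the toad | the upper station: the cricket, the fly]
5. Keeper goes to the upper station with the toad.  [the lower station: the gecko, the mantis, the snake | the upper station: the cricket, the fly, the toad]
6. Keeper goes back to the lower station with the fly.  [the lower station: the fly, the gecko, the mantis, the snake | the upper station: the cricket, the toad]
7. Keeper goes to the upper station with the gecko.  [the lower station: the fly, the mantis, the snake | the upper station: the cricket, the gecko, the toad]
8. Keeper goes back to the lower station alone.  [the lower station: the fly, the mantis, the snake | the upper station: the cricket, the gecko, the toad]
9. Keeper goes to the upper station with the snake.  [the lower station: the fly, the mantis | the upper station: the cricket, the gecko, the snake, the toad]
10. Keeper goes back to the lower station alone.  [the lower station: the fly, the mantis | the upper station: the cricket, the gecko, the snake, the toad]
11. Keeper goes to the upper station with the mantis.  [the lower station: the fly | the upper station: the cricket, the gecko, the mantis, the snake, the toad]
12. Keeper goes back to the lower station alone.  [the lower station: the fly | the upper station: the cricket, the gecko, the mantis, the snake, the toad]
13. Keeper goes to the upper station with the fly.  [the lower station: — | the upper station: the cricket, the fly, the gecko, the mantis, the snake, the toad]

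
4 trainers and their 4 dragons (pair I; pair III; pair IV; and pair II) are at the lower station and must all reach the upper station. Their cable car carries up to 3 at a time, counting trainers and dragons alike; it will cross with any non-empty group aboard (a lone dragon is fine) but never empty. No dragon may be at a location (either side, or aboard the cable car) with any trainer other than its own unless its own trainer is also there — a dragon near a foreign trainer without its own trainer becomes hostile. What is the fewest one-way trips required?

Counting alone: each trip to the upper station takes at most 3 across and each return brings at least 1 back, so after t trips out (and t−1 returns) at most 3t − (t−1) of the 8 are across; that first reaches 8 at t = 4, so at least 7 crossings are needed.
The safety rule pushes this higher. Following every safe sequence of crossings, the most of the 8 that can be at the upper station as the cable car arrives there on crossing 7 is 7 — never all 8.
So no plan with fewer than 9 crossings exists, and this one achieves 9:
1. dragon I and trainer I cross → the upper station.
2. trainer I crosses ← the lower station.
3. dragon III, trainer I, and trainer III cross → the upper station.
4. dragon I and trainer I cross ← the lower station.
5. trainer I, trainer II, and trainer IV cross → the upper station.
6. dragon III crosses ← the lower station.
7. dragon I and dragon III cross → the upper station.
8. dragon I crosses ← the lower station.
9. dragon I, dragon II, and dragon IV cross → the upper station.

9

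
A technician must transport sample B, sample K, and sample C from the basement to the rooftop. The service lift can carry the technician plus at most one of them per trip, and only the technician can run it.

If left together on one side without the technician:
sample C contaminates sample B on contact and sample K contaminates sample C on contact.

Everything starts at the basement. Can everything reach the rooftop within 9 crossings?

Yes — this plan uses 7 crossings (≤ 9):
1. Technician goes to the rooftop with sample C.
2. Technician goes back to the basement alone.
3. Technician goes to the rooftop with sample B.
4. Technician goes back to the basement with sample C.
5. Technician goes to the rooftop with sample K.
6. Technician goes back to the basement alone.
7. Technician goes to the rooftop with sample C.

Yes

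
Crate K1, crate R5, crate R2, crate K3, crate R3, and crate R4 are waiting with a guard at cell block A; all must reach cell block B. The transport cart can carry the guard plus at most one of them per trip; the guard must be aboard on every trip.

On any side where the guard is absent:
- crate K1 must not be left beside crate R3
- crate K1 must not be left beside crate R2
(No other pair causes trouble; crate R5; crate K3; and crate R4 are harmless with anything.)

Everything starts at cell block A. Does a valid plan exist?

1. Guard goes to cell block B with crate K1.  [cell block A: crate K3, crate R2, crate R3, crate R4, crate R5 | cell block B: crate K1]
2. Guard goes back to cell block A alone.  [cell block A: crate K3, crate R2, crate R3, crate R4, crate R5 | cell block B: crate K1]
3. Guard goes to cell block B with crate R5.  [cell block A: crate K3, crate R2, crate R3, crate R4 | cell block B: crate K1, crate R5]
4. Guard goes back to cell block A alone.  [cell block A: crate K3, crate R2, crate R3, crate R4 | cell block B: crate K1, crate R5]
5. Guard goes to cell block B with crate R2.  [cell block A: crate K3, crate R3, crate R4 | cell block B: crate K1, crate R2, crate R5]
6. Guard goes back to cell block A with crate K1.  [cell block A: crate K1, crate K3, crate R3, crate R4 | cell block B: crate R2, crate R5]
7. Guard goes to cell block B with crate R3.  [cell block A: crate K1, crate K3, crate R4 | cell block B: crate R2, crate R3, crate R5]
8. Guard goes back to cell block A alone.  [cell block A: crate K1, crate K3, crate R4 | cell block B: crate R2, crate R3, crate R5]
9. Guard goes to cell block B with crate K3.  [cell block A: crate K1, crate R4 | cell block B: crate K3, crate R2, crate R3, crate R5]
10. Guard goes back to cell block A alone.  [cell block A: crate K1, crate R4 | cell block B: crate K3, crate R2, crate R3, crate R5]
11. Guard goes to cell block B with crate R4.  [cell block A: crate K1 | cell block B: crate K3, crate R2, crate R3, crate R4, crate R5]
12. Guard goes back to cell block A alone.  [cell block A: crate K1 | cell block B: crate K3, crate R2, crate R3, crate R4, crate R5]
13. Guard goes to cell block B with crate K1.  [cell block A: — | cell block B: crate K1, crate K3, crate R2, crate R3, crate R4, crate R5]

Yes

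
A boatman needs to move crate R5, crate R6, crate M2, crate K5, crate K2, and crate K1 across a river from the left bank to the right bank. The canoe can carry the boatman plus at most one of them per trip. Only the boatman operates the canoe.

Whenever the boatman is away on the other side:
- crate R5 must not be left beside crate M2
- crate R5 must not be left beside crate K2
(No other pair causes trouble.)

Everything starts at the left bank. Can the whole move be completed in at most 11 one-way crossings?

No

Counting alone: the boatman can take at most 1 across per trip to the right bank, so moving all 6 needs at least 6 loaded trips out, with a return between consecutive ones — at least 11 crossings.
The safety rule pushes this higher. Following every safe sequence of crossings, the most of the 6 that can be at the right bank as the canoe arrives there on crossing 11 is 5 — never all 6.
So the move cannot be finished within 11 crossings. (The shortest complete plan takes 13:)
1. Boatman goes to the right bank with crate R5.  [the left bank: crate K1, crate K2, crate K5, crate M2, crate R6 | the right bank: crate R5]
2. Boatman goes back to the left bank alone.  [the left bank: crate K1, crate K2, crate K5, crate M2, crate R6 | the right bank: crate R5]
3. Boatman goes to the right bank with crate R6.  [the left bank: crate K1, crate K2, crate K5, crate M2 | the right bank: crate R5, crate R6]
4. Boatman goes back to the left bank alone.  [the left bank: crate K1, crate K2, crate K5, crate M2 | the right bank: crate R5, crate R6]
5. Boatman goes to the right bank with crate M2.  [the left bank: crate K1, crate K2, crate K5 | the right bank: crate M2, crate R5, crate R6]
6. Boatman goes back to the left bank with crate R5.  [the left bank: crate K1, crate K2, crate K5, crate R5 | the right bank: crate M2, crate R6]
7. Boatman goes to the right bank with crate K2.  [the left bank: crate K1, crate K5, crate R5 | the right bank: crate K2, crate M2, crate R6]
8. Boatman goes back to the left bank alone.  [the left bank: crate K1, crate K5, crate R5 | the right bank: crate K2, crate M2, crate R6]
9. Boatman goes to the right bank with crate K5.  [the left bank: crate K1, crate R5 | the right bank: crate K2, crate K5, crate M2, crate R6]
10. Boatman goes back to the left bank alone.  [the left bank: crate K1, crate R5 | the right bank: crate K2, crate K5, crate M2, crate R6]
11. Boatman goes to the right bank with crate K1.  [the left bank: crate R5 | the right bank: crate K1, crate K2, crate K5, crate M2, crate R6]
12. Boatman goes back to the left bank alone.  [the left bank: crate R5 | the right bank: crate K1, crate K2, crate K5, crate M2, crate R6]
13. Boatman goes to the right bank with crate R5.  [the left bank: — | the right bank: crate K1, crate K2, crate K5, crate M2, crate R5, crate R6]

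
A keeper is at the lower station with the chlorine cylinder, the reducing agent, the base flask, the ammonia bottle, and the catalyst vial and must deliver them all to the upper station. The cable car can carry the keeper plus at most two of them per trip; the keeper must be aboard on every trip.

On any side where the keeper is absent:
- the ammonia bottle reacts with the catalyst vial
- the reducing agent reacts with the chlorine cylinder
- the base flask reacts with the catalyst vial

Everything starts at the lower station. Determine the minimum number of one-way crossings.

5

Counting alone: the keeper can take at most 2 across per trip to the upper station, so moving all 5 needs at least 3 loaded trips out, with a return between consecutive ones — at least 5 crossings.
The plan below uses exactly 5 crossings, so it is optimal:
1. Keeper goes to the upper station with the catalyst vial and the chlorine cylinder.  [the lower station: the ammonia bottle, the base flask, the reducing agent | the upper station: the catalyst vial, the chlorine cylinder]
2. Keeper goes back to the lower station alone.  [the lower station: the ammonia bottle, the base flask, the reducing agent | the upper station: the catalyst vial, the chlorine cylinder]
3. Keeper goes to the upper station with the ammonia bottle and the base flask.  [the lower station: the reducing agent | the upper station: the ammonia bottle, the base flask, the catalyst vial, the chlorine cylinder]
4. Keeper goes back to the lower station with the catalyst vial.  [the lower station: the catalyst vial, the reducing agent | the upper station: the ammonia bottle, the base flask, the chlorine cylinder]
5. Keeper goes to the upper station with the catalyst vial and the reducing agent.  [the lower station: — | the upper station: the ammonia bottle, the base flask, the catalyst vial, the chlorine cylinder, the reducing agent]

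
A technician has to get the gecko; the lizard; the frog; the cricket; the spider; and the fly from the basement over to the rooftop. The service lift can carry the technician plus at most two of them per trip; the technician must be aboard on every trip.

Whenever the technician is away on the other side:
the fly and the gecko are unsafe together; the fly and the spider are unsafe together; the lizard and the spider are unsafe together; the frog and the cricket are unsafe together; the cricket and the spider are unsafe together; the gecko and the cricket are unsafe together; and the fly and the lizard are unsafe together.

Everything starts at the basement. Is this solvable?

No

Whatever the first load, the items left behind include a forbidden pair without the technician. No opening move is safe, so no plan exists.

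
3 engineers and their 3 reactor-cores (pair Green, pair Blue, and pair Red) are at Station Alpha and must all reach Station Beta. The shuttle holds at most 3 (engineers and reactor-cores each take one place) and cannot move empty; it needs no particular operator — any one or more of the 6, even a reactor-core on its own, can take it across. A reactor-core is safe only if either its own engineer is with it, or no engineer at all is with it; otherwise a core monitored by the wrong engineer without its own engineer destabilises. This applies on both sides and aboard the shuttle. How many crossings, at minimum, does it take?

5

Counting alone: each trip to Station Beta takes at most 3 across and each return brings at least 1 back, so after t trips out (and t−1 returns) at most 3t − (t−1) of the 6 are across; that first reaches 6 at t = 3, so at least 5 crossings are needed.
The plan below uses exactly 5 crossings, so it is optimal:
1. engineer Green and reactor-core Green cross → Station Beta.
2. engineer Green crosses ← Station Alpha.
3. engineer Blue, engineer Green, and engineer Red cross → Station Beta.
4. reactor-core Green crosses ← Station Alpha.
5. reactor-core Blue, reactor-core Green, and reactor-core Red cross → Station Beta.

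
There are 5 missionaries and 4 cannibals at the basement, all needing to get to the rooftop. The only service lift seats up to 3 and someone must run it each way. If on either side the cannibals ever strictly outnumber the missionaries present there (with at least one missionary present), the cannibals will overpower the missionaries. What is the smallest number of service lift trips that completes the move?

7

Counting alone: each trip to the rooftop takes at most 3 across and each return brings at least 1 back, so after t trips out (and t−1 returns) at most 3t − (t−1) of the 9 are across; that first reaches 9 at t = 4, so at least 7 crossings are needed.
The plan below uses exactly 7 crossings, so it is optimal:
1. 3 cannibals → the rooftop.  (the basement: 5M 1C; the rooftop: 0M 3C)
2. 1 cannibal ← the basement.  (the basement: 5M 2C; the rooftop: 0M 2C)
3. 3 missionaries → the rooftop.  (the basement: 2M 2C; the rooftop: 3M 2C)
4. 1 missionary ← the basement.  (the basement: 3M 2C; the rooftop: 2M 2C)
5. 2 missionaries and 1 cannibal → the rooftop.  (the basement: 1M 1C; the rooftop: 4M 3C)
6. 1 missionary ← the basement.  (the basement: 2M 1C; the rooftop: 3M 3C)
7. 2 missionaries and 1 cannibal → the rooftop.  (the basement: 0M 0C; the rooftop: 5M 4C)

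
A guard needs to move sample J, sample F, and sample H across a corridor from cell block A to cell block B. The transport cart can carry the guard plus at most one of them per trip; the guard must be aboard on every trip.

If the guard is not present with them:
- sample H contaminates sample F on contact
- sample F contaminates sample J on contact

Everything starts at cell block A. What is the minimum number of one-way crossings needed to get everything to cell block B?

Counting alone: the guard can take at most 1 across per trip to cell block B, so moving all 3 needs at least 3 loaded trips out, with a return between consecutive ones — at least 5 crossings.
The safety rule pushes this higher. Following every safe sequence of crossings, the most of the 3 that can be at cell block B as the transport cart arrives there on crossing 5 is 2 — never all 3.
So no plan with fewer than 7 crossings exists, and this one achieves 7:
1. Guard goes to cell block B with sample F.  [cell block A: sample H, sample J | cell block B: sample F]
2. Guard goes back to cell block A alone.  [cell block A: sample H, sample J | cell block B: sample F]
3. Guard goes to cell block B with sample J.  [cell block A: sample H | cell block B: sample F, sample J]
4. Guard goes back to cell block A with sample F.  [cell block A: sample F, sample H | cell block B: sample J]
5. Guard goes to cell block B with sample H.  [cell block A: sample F | cell block B: sample H, sample J]
6. Guard goes back to cell block A alone.  [cell block A: sample F | cell block B: sample H, sample J]
7. Guard goes to cell block B with sample F.  [cell block A: — | cell block B: sample F, sample H, sample J]

7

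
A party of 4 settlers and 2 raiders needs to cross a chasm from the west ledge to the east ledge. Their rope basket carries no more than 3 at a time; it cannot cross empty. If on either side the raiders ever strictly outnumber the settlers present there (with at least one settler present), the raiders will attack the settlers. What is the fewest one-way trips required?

Counting alone: each trip to the east ledge takes at most 3 across and each return brings at least 1 back, so after t trips out (and t−1 returns) at most 3t − (t−1) of the 6 are across; that first reaches 6 at t = 3, so at least 5 crossings are needed.
The plan below uses exactly 5 crossings, so it is optimal:
1. 2 raiders → the east ledge.  (the west ledge: 4S 0R; the east ledge: 0S 2R)
2. 1 raider ← the west ledge.  (the west ledge: 4S 1R; the east ledge: 0S 1R)
3. 2 settlers and 1 raider → the east ledge.  (the west ledge: 2S 0R; the east ledge: 2S 2R)
4. 1 raider ← the west ledge.  (the west ledge: 2S 1R; the east ledge: 2S 1R)
5. 2 settlers and 1 raider → the east ledge.  (the west ledge: 0S 0R; the east ledge: 4S 2R)

5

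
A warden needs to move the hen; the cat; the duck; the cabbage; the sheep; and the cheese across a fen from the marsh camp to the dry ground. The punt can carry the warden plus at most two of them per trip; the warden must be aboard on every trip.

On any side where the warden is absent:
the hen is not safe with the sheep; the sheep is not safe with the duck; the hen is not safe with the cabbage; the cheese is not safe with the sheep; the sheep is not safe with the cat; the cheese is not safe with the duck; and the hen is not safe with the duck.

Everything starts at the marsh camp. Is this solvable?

No

Whatever the first load, the items left behind include a forbidden pair without the warden. No opening move is safe, so no plan exists.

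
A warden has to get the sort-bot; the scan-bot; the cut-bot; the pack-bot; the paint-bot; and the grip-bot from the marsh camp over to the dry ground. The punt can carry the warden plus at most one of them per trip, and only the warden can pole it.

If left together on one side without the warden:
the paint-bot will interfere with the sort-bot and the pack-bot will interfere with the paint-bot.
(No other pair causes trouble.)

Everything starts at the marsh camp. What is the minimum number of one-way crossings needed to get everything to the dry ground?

Counting alone: the warden can take at most 1 across per trip to the dry ground, so moving all 6 needs at least 6 loaded trips out, with a return between consecutive ones — at least 11 crossings.
The safety rule pushes this higher. Following every safe sequence of crossings, the most of the 6 that can be at the dry ground as the punt arrives there on crossing 11 is 5 — never all 6.
So no plan with fewer than 13 crossings exists, and this one achieves 13:
1. Warden goes to the dry ground with the paint-bot.  [the marsh camp: the cut-bot, the grip-bot, the pack-bot, the scan-bot, the sort-bot | the dry ground: the paint-bot]
2. Warden goes back to the marsh camp alone.  [the marsh camp: the cut-bot, the grip-bot, the pack-bot, the scan-bot, the sort-bot | the dry ground: the paint-bot]
3. Warden goes to the dry ground with the sort-bot.  [the marsh camp: the cut-bot, the grip-bot, the pack-bot, the scan-bot | the dry ground: the paint-bot, the sort-bot]
4. Warden goes back to the marsh camp with the paint-bot.  [the marsh camp: the cut-bot, the grip-bot, the pack-bot, the paint-bot, the scan-bot | the dry ground: the sort-bot]
5. Warden goes to the dry ground with the pack-bot.  [the marsh camp: the cut-bot, the grip-bot, the paint-bot, the scan-bot | the dry ground: the pack-bot, the sort-bot]
6. Warden goes back to the marsh camp alone.  [the marsh camp: the cut-bot, the grip-bot, the paint-bot, the scan-bot | the dry ground: the pack-bot, the sort-bot]
7. Warden goes to the dry ground with the scan-bot.  [the marsh camp: the cut-bot, the grip-bot, the paint-bot | the dry ground: the pack-bot, the scan-bot, the sort-bot]
8. Warden goes back to the marsh camp alone.  [the marsh camp: the cut-bot, the grip-bot, the paint-bot | the dry ground: the pack-bot, the scan-bot, the sort-bot]
9. Warden goes to the dry ground with the cut-bot.  [the marsh camp: the grip-bot, the paint-bot | the dry ground: the cut-bot, the pack-bot, the scan-bot, the sort-bot]
10. Warden goes back to the marsh camp alone.  [the marsh camp: the grip-bot, the paint-bot | the dry ground: the cut-bot, the pack-bot, the scan-bot, the sort-bot]
11. Warden goes to the dry ground with the grip-bot.  [the marsh camp: the paint-bot | the dry ground: the cut-bot, the grip-bot, the pack-bot, the scan-bot, the sort-bot]
12. Warden goes back to the marsh camp alone.  [the marsh camp: the paint-bot | the dry ground: the cut-bot, the grip-bot, the pack-bot, the scan-bot, the sort-bot]
13. Warden goes to the dry ground with the paint-bot.  [the marsh camp: — | the dry ground: the cut-bot, the grip-bot, the pack-bot, the paint-bot, the scan-bot, the sort-bot]

13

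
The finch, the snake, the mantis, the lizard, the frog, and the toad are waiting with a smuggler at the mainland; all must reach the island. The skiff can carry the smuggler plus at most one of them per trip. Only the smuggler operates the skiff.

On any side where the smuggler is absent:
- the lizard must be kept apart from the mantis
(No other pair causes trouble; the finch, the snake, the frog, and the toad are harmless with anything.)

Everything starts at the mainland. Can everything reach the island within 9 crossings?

Counting alone: the smuggler can take at most 1 across per trip to the island, so moving all 6 needs at least 6 loaded trips out, with a return between consecutive ones — at least 11 crossings.
Since 9 < 11, 9 crossings cannot be enough. (The shortest complete plan in fact takes 11:)
1. Smuggler goes to the island with the mantis.  [the mainland: the finch, the frog, the lizard, the snake, the toad | the island: the mantis]
2. Smuggler goes back to the mainland alone.  [the mainland: the finch, the frog, the lizard, the snake, the toad | the island: the mantis]
3. Smuggler goes to the island with the finch.  [the mainland: the frog, the lizard, the snake, the toad | the island: the finch, the mantis]
4. Smuggler goes back to the mainland alone.  [the mainland: the frog, the lizard, the snake, the toad | the island: the finch, the mantis]
5. Smuggler goes to the island with the snake.  [the mainland: the frog, the lizard, the toad | the island: the finch, the mantis, the snake]
6. Smuggler goes back to the mainland alone.  [the mainland: the frog, the lizard, the toad | the island: the finch, the mantis, the snake]
7. Smuggler goes to the island with the frog.  [the mainland: the lizard, the toad | the island: the finch, the frog, the mantis, the snake]
8. Smuggler goes back to the mainland alone.  [the mainland: the lizard, the toad | the island: the finch, the frog, the mantis, the snake]
9. Smuggler goes to the island with the toad.  [the mainland: the lizard | the island: the finch, the frog, the mantis, the snake, the toad]
10. Smuggler goes back to the mainland alone.  [the mainland: the lizard | the island: the finch, the frog, the mantis, the snake, the toad]
11. Smuggler goes to the island with the lizard.  [the mainland: — | the island: the finch, the frog, the lizard, the mantis, the snake, the toad]

No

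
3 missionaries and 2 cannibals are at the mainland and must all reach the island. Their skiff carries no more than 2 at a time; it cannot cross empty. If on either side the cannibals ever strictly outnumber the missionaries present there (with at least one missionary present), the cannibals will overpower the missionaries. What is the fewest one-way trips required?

Counting alone: each trip to the island takes at most 2 across and each return brings at least 1 back, so after t trips out (and t−1 returns) at most 2t − (t−1) of the 5 are across; that first reaches 5 at t = 4, so at least 7 crossings are needed.
The plan below uses exactly 7 crossings, so it is optimal:
1. 2 cannibals → the island.  (the mainland: 3M 0C; the island: 0M 2C)
2. 1 cannibal ← the mainland.  (the mainland: 3M 1C; the island: 0M 1C)
3. 2 missionaries → the island.  (the mainland: 1M 1C; the island: 2M 1C)
4. 1 missionary ← the mainland.  (the mainland: 2M 1C; the island: 1M 1C)
5. 1 missionary and 1 cannibal → the island.  (the mainland: 1M 0C; the island: 2M 2C)
6. 1 cannibal ← the mainland.  (the mainland: 1M 1C; the island: 2M 1C)
7. 1 missionary and 1 cannibal → the island.  (the mainland: 0M 0C; the island: 3M 2C)

7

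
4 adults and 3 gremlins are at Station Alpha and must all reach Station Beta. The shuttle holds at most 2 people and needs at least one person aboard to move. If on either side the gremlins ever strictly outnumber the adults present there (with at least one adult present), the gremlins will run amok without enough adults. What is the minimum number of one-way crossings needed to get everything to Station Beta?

11

Counting alone: each trip to Station Beta takes at most 2 across and each return brings at least 1 back, so after t trips out (and t−1 returns) at most 2t − (t−1) of the 7 are across; that first reaches 7 at t = 6, so at least 11 crossings are needed.
The plan below uses exactly 11 crossings, so it is optimal:
1. 2 gremlins → Station Beta.  (Station Alpha: 4A 1G; Station Beta: 0A 2G)
2. 1 gremlin ← Station Alpha.  (Station Alpha: 4A 2G; Station Beta: 0A 1G)
3. 2 gremlins → Station Beta.  (Station Alpha: 4A 0G; Station Beta: 0A 3G)
4. 1 gremlin ← Station Alpha.  (Station Alpha: 4A 1G; Station Beta: 0A 2G)
5. 2 adults → Station Beta.  (Station Alpha: 2A 1G; Station Beta: 2A 2G)
6. 1 gremlin ← Station Alpha.  (Station Alpha: 2A 2G; Station Beta: 2A 1G)
7. 1 adult and 1 gremlin → Station Beta.  (Station Alpha: 1A 1G; Station Beta: 3A 2G)
8. 1 adult ← Station Alpha.  (Station Alpha: 2A 1G; Station Beta: 2A 2G)
9. 1 adult and 1 gremlin → Station Beta.  (Station Alpha: 1A 0G; Station Beta: 3A 3G)
10. 1 gremlin ← Station Alpha.  (Station Alpha: 1A 1G; Station Beta: 3A 2G)
11. 1 adult and 1 gremlin → Station Beta.  (Station Alpha: 0A 0G; Station Beta: 4A 3G)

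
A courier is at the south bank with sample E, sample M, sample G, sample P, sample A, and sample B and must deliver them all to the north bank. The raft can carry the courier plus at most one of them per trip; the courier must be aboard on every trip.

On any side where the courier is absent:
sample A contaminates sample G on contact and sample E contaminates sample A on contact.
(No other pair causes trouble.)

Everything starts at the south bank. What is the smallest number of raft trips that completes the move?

13

Counting alone: the courier can take at most 1 across per trip to the north bank, so moving all 6 needs at least 6 loaded trips out, with a return between consecutive ones — at least 11 crossings.
The safety rule pushes this higher. Following every safe sequence of crossings, the most of the 6 that can be at the north bank as the raft arrives there on crossing 11 is 5 — never all 6.
So no plan with fewer than 13 crossings exists, and this one achieves 13:
1. Courier goes to the north bank with sample A.  [the south bank: sample B, sample E, sample G, sample M, sample P | the north bank: sample A]
2. Courier goes back to the south bank alone.  [the south bank: sample B, sample E, sample G, sample M, sample P | the north bank: sample A]
3. Courier goes to the north bank with sample E.  [the south bank: sample B, sample G, sample M, sample P | the north bank: sample A, sample E]
4. Courier goes back to the south bank with sample A.  [the south bank: sample A, sample B, sample G, sample M, sample P | the north bank: sample E]
5. Courier goes to the north bank with sample G.  [the south bank: sample A, sample B, sample M, sample P | the north bank: sample E, sample G]
6. Courier goes back to the south bank alone.  [the south bank: sample A, sample B, sample M, sample P | the north bank: sample E, sample G]
7. Courier goes to the north bank with sample M.  [the south bank: sample A, sample B, sample P | the north bank: sample E, sample G, sample M]
8. Courier goes back to the south bank alone.  [the south bank: sample A, sample B, sample P | the north bank: sample E, sample G, sample M]
9. Courier goes to the north bank with sample P.  [the south bank: sample A, sample B | the north bank: sample E, sample G, sample M, sample P]
10. Courier goes back to the south bank alone.  [the south bank: sample A, sample B | the north bank: sample E, sample G, sample M, sample P]
11. Courier goes to the north bank with sample B.  [the south bank: sample A | the north bank: sample B, sample E, sample G, sample M, sample P]
12. Courier goes back to the south bank alone.  [the south bank: sample A | the north bank: sample B, sample E, sample G, sample M, sample P]
13. Courier goes to the north bank with sample A.  [the south bank: — | the north bank: sample A, sample B, sample E, sample G, sample M, sample P]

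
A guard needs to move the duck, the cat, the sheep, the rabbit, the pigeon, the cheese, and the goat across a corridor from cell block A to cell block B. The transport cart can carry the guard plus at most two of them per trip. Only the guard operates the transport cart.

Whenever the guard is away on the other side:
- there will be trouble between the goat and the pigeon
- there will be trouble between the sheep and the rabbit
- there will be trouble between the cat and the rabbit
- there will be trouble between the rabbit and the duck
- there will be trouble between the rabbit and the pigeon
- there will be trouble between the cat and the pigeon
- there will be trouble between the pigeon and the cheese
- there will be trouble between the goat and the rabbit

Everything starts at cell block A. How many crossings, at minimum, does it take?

11

Counting alone: the guard can take at most 2 across per trip to cell block B, so moving all 7 needs at least 4 loaded trips out, with a return between consecutive ones — at least 7 crossings.
The safety rule pushes this higher. Following every safe sequence of crossings, the most of the 7 that can be at cell block B as the transport cart arrives there on crossings 7, 9 is 5, 6 respectively — never all 7.
So no plan with fewer than 11 crossings exists, and this one achieves 11:
1. Guard goes to cell block B with the pigeon and the rabbit.  [cell block A: the cat, the cheese, the duck, the goat, the sheep | cell block B: the pigeon, the rabbit]
2. Guard goes back to cell block A with the rabbit.  [cell block A: the cat, the cheese, the duck, the goat, the rabbit, the sheep | cell block B: the pigeon]
3. Guard goes to cell block B with the duck and the rabbit.  [cell block A: the cat, the cheese, the goat, the sheep | cell block B: the duck, the pigeon, the rabbit]
4. Guard goes back to cell block A with the rabbit.  [cell block A: the cat, the cheese, the goat, the rabbit, the sheep | cell block B: the duck, the pigeon]
5. Guard goes to cell block B with the rabbit and the sheep.  [cell block A: the cat, the cheese, the goat | cell block B: the duck, the pigeon, the rabbit, the sheep]
6. Guard goes back to cell block A with the rabbit.  [cell block A: the cat, the cheese, the goat, the rabbit | cell block B: the duck, the pigeon, the sheep]
7. Guard goes to cell block B with the cat and the goat.  [cell block A: the cheese, the rabbit | cell block B: the cat, the duck, the goat, the pigeon, the sheep]
8. Guard goes back to cell block A with the pigeon.  [cell block A: the cheese, the pigeon, the rabbit | cell block B: the cat, the duck, the goat, the sheep]
9. Guard goes to cell block B with the cheese and the rabbit.  [cell block A: the pigeon | cell block B: the cat, the cheese, the duck, the goat, the rabbit, the sheep]
10. Guard goes back to cell block A with the rabbit.  [cell block A: the pigeon, the rabbit | cell block B: the cat, the cheese, the duck, the goat, the sheep]
11. Guard goes to cell block B with the pigeon and the rabbit.  [cell block A: — | cell block B: the cat, the cheese, the duck, the goat, the pigeon, the rabbit, the sheep]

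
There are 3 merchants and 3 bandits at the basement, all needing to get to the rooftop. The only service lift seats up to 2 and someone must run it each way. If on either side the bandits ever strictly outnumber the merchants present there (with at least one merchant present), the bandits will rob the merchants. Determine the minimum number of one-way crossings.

Counting alone: each trip to the rooftop takes at most 2 across and each return brings at least 1 back, so after t trips out (and t−1 returns) at most 2t − (t−1) of the 6 are across; that first reaches 6 at t = 5, so at least 9 crossings are needed.
The safety rule pushes this higher. Following every safe sequence of crossings, the most of the 6 that can be at the rooftop as the service lift arrives there on crossing 9 is 5 — never all 6.
So no plan with fewer than 11 crossings exists, and this one achieves 11:
1. 2 bandits → the rooftop.  (the basement: 3M 1B; the rooftop: 0M 2B)
2. 1 bandit ← the basement.  (the basement: 3M 2B; the rooftop: 0M 1B)
3. 2 bandits → the rooftop.  (the basement: 3M 0B; the rooftop: 0M 3B)
4. 1 bandit ← the basement.  (the basement: 3M 1B; the rooftop: 0M 2B)
5. 2 merchants → the rooftop.  (the basement: 1M 1B; the rooftop: 2M 2B)
6. 1 merchant and 1 bandit ← the basement.  (the basement: 2M 2B; the rooftop: 1M 1B)
7. 2 merchants → the rooftop.  (the basement: 0M 2B; the rooftop: 3M 1B)
8. 1 bandit ← the basement.  (the basement: 0M 3B; the rooftop: 3M 0B)
9. 2 bandits → the rooftop.  (the basement: 0M 1B; the rooftop: 3M 2B)
10. 1 bandit ← the basement.  (the basement: 0M 2B; the rooftop: 3M 1B)
11. 2 bandits → the rooftop.  (the basement: 0M 0B; the rooftop: 3M 3B)

11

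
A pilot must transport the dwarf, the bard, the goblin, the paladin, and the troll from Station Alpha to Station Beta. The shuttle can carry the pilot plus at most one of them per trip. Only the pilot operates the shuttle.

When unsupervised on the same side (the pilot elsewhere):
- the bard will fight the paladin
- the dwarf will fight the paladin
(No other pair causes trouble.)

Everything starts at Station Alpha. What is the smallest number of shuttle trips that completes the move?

11

Counting alone: the pilot can take at most 1 across per trip to Station Beta, so moving all 5 needs at least 5 loaded trips out, with a return between consecutive ones — at least 9 crossings.
The safety rule pushes this higher. Following every safe sequence of crossings, the most of the 5 that can be at Station Beta as the shuttle arrives there on crossing 9 is 4 — never all 5.
So no plan with fewer than 11 crossings exists, and this one achieves 11:
1. Pilot goes to Station Beta with the paladin.  [Station Alpha: the bard, the dwarf, the goblin, the troll | Station Beta: the paladin]
2. Pilot goes back to Station Alpha alone.  [Station Alpha: the bard, the dwarf, the goblin, the troll | Station Beta: the paladin]
3. Pilot goes to Station Beta with the dwarf.  [Station Alpha: the bard, the goblin, the troll | Station Beta: the dwarf, the paladin]
4. Pilot goes back to Station Alpha with the paladin.  [Station Alpha: the bard, the goblin, the paladin, the troll | Station Beta: the dwarf]
5. Pilot goes to Station Beta with the bard.  [Station Alpha: the goblin, the paladin, the troll | Station Beta: the bard, the dwarf]
6. Pilot goes back to Station Alpha alone.  [Station Alpha: the goblin, the paladin, the troll | Station Beta: the bard, the dwarf]
7. Pilot goes to Station Beta with the goblin.  [Station Alpha: the paladin, the troll | Station Beta: the bard, the dwarf, the goblin]
8. Pilot goes back to Station Alpha alone.  [Station Alpha: the paladin, the troll | Station Beta: the bard, the dwarf, the goblin]
9. Pilot goes to Station Beta with the troll.  [Station Alpha: the paladin | Station Beta: the bard, the dwarf, the goblin, the troll]
10. Pilot goes back to Station Alpha alone.  [Station Alpha: the paladin | Station Beta: the bard, the dwarf, the goblin, the troll]
11. Pilot goes to Station Beta with the paladin.  [Station Alpha: — | Station Beta: the bard, the dwarf, the goblin, the paladin, the troll]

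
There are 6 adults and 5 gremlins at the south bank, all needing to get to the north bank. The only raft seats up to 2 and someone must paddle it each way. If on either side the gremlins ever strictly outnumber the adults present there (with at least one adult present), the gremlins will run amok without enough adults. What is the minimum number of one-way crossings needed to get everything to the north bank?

Counting alone: each trip to the north bank takes at most 2 across and each return brings at least 1 back, so after t trips out (and t−1 returns) at most 2t − (t−1) of the 11 are across; that first reaches 11 at t = 10, so at least 19 crossings are needed.
The plan below uses exactly 19 crossings, so it is optimal:
1. 2 gremlins → the north bank.  (the south bank: 6A 3G; the north bank: 0A 2G)
2. 1 gremlin ← the south bank.  (the south bank: 6A 4G; the north bank: 0A 1G)
3. 2 gremlins → the north bank.  (the south bank: 6A 2G; the north bank: 0A 3G)
4. 1 gremlin ← the south bank.  (the south bank: 6A 3G; the north bank: 0A 2G)
5. 2 adults → the north bank.  (the south bank: 4A 3G; the north bank: 2A 2G)
6. 1 gremlin ← the south bank.  (the south bank: 4A 4G; the north bank: 2A 1G)
7. 1 adult and 1 gremlin → the north bank.  (the south bank: 3A 3G; the north bank: 3A 2G)
8. 1 adult ← the south bank.  (the south bank: 4A 3G; the north bank: 2A 2G)
9. 1 adult and 1 gremlin → the north bank.  (the south bank: 3A 2G; the north bank: 3A 3G)
10. 1 gremlin ← the south bank.  (the south bank: 3A 3G; the north bank: 3A 2G)
11. 1 adult and 1 gremlin → the north bank.  (the south bank: 2A 2G; the north bank: 4A 3G)
12. 1 adult ← the south bank.  (the south bank: 3A 2G; the north bank: 3A 3G)
13. 1 adult and 1 gremlin → the north bank.  (the south bank: 2A 1G; the north bank: 4A 4G)
14. 1 gremlin ← the south bank.  (the south bank: 2A 2G; the north bank: 4A 3G)
15. 1 adult and 1 gremlin → the north bank.  (the south bank: 1A 1G; the north bank: 5A 4G)
16. 1 adult ← the south bank.  (the south bank: 2A 1G; the north bank: 4A 4G)
17. 1 adult and 1 gremlin → the north bank.  (the south bank: 1A 0G; the north bank: 5A 5G)
18. 1 gremlin ← the south bank.  (the south bank: 1A 1G; the north bank: 5A 4G)
19. 1 adult and 1 gremlin → the north bank.  (the south bank: 0A 0G; the north bank: 6A 5G)

19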